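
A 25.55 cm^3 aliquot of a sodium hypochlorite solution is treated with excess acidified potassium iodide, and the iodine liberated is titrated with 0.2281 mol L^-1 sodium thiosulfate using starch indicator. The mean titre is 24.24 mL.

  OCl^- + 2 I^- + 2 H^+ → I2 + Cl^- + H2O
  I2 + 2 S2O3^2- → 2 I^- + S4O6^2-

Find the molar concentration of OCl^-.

0.1082 mol/L

n(S2O3^2-) = 0.02424 × 0.2281 = 5.529 × 10^-3 mol
n(I2) = n(S2O3^2-)/2 = 2.765 × 10^-3 mol
n(OCl^-) in the aliquot = 2.765 × 10^-3 mol (1:1 ratio)
[OCl^-] = 2.765 × 10^-3 / 0.02555 = 0.1082 mol/L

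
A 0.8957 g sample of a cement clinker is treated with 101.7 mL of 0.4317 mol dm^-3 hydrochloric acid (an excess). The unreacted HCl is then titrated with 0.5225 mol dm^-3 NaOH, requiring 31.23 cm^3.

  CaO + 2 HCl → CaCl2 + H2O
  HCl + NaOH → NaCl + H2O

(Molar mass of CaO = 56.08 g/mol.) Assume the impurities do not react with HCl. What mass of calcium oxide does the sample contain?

n(HCl) added = 0.1017 × 0.4317 = 0.04390 mol
n(NaOH) used in back-titration = 0.03123 × 0.5225 = 0.01632 mol
n(HCl) left over = 0.01632 mol (1:1 ratio)
n(HCl) consumed by analyte = 0.04390 − 0.01632 = 0.02759 mol
From the 1:2 ratio, n(CaO) = 1/2 × 0.02759 = 0.01379 mol
mass of CaO = 0.01379 × 56.08 = 0.7735 g

0.7735 g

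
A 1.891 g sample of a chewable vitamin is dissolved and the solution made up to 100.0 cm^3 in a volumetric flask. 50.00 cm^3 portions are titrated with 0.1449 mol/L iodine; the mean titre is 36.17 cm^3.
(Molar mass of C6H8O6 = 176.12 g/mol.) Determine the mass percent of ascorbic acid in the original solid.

C6H8O6 + I2 → C6H6O6 + 2 HI
n(I2) per titration = 0.03617 × 0.1449 = 5.241 × 10^-3 mol
n(C6H8O6) in each aliquot = 5.241 × 10^-3 mol (1:1 ratio)
n(C6H8O6) in the whole flask = 5.241 × 10^-3 × 100.0/50.00 = 0.01048 mol
mass of C6H8O6 = 0.01048 × 176.12 = 1.846 g
% C6H8O6 = 1.846 / 1.891 × 100 = 97.63 %

97.63 %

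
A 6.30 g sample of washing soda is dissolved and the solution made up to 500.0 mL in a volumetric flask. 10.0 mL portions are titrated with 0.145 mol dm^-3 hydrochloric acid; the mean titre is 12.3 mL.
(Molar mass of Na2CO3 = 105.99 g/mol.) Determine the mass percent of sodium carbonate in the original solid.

Na2CO3 + 2 HCl → 2 NaCl + H2O + CO2
n(HCl) per titration = 0.0123 × 0.145 = 1.78 × 10^-3 mol
From the 1:2 ratio, n(Na2CO3) in each aliquot = 1/2 × 1.78 × 10^-3 = 8.92 × 10^-4 mol
n(Na2CO3) in the whole flask = 8.92 × 10^-4 × 500.0/10.0 = 0.0446 mol
mass of Na2CO3 = 0.0446 × 105.99 = 4.73 g
% Na2CO3 = 4.73 / 6.30 × 100 = 75.0 %

75.0 %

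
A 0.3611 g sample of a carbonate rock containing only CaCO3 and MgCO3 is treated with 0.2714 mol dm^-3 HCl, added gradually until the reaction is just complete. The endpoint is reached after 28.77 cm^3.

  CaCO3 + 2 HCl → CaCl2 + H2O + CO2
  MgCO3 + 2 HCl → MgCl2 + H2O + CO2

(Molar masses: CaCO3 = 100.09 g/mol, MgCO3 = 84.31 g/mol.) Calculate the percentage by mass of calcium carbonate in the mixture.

56.11 %

n(HCl) = 0.02877 × 0.2714 = 7.808 × 10^-3 mol
Let x = n(CaCO3), y = n(MgCO3).
Titrant: 2x + 2y = 7.808 × 10^-3;  mass: 100.09x + 84.31y = 0.3611
Solving, x = 2.024 × 10^-3 mol, y = 1.880 × 10^-3 mol
mass of CaCO3 = 2.024 × 10^-3 × 100.09 = 0.2026 g
% CaCO3 = 0.2026 / 0.3611 × 100 = 56.11 %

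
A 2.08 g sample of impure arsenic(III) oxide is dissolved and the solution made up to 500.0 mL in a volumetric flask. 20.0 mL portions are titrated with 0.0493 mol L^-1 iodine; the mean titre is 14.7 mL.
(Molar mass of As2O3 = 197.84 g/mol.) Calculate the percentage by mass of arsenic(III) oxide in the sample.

As2O3 + 2 I2 + 2 H2O → As2O5 + 4 HI
n(I2) per titration = 0.0147 × 0.0493 = 7.25 × 10^-4 mol
From the 1:2 ratio, n(As2O3) in each aliquot = 1/2 × 7.25 × 10^-4 = 3.62 × 10^-4 mol
n(As2O3) in the whole flask = 3.62 × 10^-4 × 500.0/20.0 = 9.06 × 10^-3 mol
mass of As2O3 = 9.06 × 10^-3 × 197.84 = 1.79 g
% As2O3 = 1.79 / 2.08 × 100 = 86.2 %

86.2 %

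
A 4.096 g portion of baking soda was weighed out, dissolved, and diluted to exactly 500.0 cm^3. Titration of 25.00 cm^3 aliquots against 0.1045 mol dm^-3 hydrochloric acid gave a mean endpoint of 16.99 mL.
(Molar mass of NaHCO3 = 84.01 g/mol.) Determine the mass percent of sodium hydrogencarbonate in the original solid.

72.83 %

NaHCO3 + HCl → NaCl + H2O + CO2
n(HCl) per titration = 0.01699 × 0.1045 = 1.775 × 10^-3 mol
n(NaHCO3) in each aliquot = 1.775 × 10^-3 mol (1:1 ratio)
n(NaHCO3) in the whole flask = 1.775 × 10^-3 × 500.0/25.00 = 0.03551 mol
mass of NaHCO3 = 0.03551 × 84.01 = 2.983 g
% NaHCO3 = 2.983 / 4.096 × 100 = 72.83 %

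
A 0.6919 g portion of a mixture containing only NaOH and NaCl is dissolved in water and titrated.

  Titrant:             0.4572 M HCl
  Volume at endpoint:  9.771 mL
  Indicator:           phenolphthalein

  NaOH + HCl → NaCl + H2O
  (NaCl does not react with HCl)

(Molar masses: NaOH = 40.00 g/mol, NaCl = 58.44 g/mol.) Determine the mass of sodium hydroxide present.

n(HCl) = 0.009771 × 0.4572 = 4.467 × 10^-3 mol
Let x = n(NaOH), y = n(NaCl).
Titrant: 1x = 4.467 × 10^-3;  mass: 40.00x + 58.44y = 0.6919
Solving, x = 4.467 × 10^-3 mol, y = 8.782 × 10^-3 mol
mass of NaOH = 4.467 × 10^-3 × 40.00 = 0.1787 g

0.1787 g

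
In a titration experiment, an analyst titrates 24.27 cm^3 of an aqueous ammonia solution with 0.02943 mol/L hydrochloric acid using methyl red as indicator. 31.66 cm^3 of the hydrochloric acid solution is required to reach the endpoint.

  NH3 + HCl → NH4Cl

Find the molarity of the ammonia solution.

0.03839 mol/L

n(HCl) = 0.03166 L × 0.02943 mol/L = 9.318 × 10^-4 mol
n(NH3) = 9.318 × 10^-4 mol (1:1 mole ratio)
[NH3] = 9.318 × 10^-4 mol / 0.02427 L = 0.03839 mol/L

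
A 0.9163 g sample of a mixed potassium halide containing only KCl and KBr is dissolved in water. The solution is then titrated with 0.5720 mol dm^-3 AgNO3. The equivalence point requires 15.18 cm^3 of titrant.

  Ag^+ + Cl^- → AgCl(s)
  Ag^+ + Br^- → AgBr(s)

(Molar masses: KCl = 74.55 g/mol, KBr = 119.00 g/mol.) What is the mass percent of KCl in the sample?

21.41 %

n(AgNO3) = 0.01518 × 0.5720 = 8.683 × 10^-3 mol
Let x = n(KCl), y = n(KBr).
Titrant: 1x + 1y = 8.683 × 10^-3;  mass: 74.55x + 119.00y = 0.9163
Solving, x = 2.632 × 10^-3 mol, y = 6.051 × 10^-3 mol
mass of KCl = 2.632 × 10^-3 × 74.55 = 0.1962 g
% KCl = 0.1962 / 0.9163 × 100 = 21.41 %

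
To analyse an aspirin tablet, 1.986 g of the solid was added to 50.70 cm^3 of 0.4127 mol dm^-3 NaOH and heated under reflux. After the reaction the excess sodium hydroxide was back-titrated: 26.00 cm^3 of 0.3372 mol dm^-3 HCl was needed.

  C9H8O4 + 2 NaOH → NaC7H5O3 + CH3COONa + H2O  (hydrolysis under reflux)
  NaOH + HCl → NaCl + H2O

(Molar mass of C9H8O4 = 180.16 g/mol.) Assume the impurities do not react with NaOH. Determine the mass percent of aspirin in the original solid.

n(NaOH) added = 0.05070 × 0.4127 = 0.02092 mol
n(HCl) used in back-titration = 0.02600 × 0.3372 = 8.767 × 10^-3 mol
n(NaOH) left over = 8.767 × 10^-3 mol (1:1 ratio)
n(NaOH) consumed by analyte = 0.02092 − 8.767 × 10^-3 = 0.01216 mol
From the 1:2 ratio, n(C9H8O4) = 1/2 × 0.01216 = 6.078 × 10^-3 mol
mass of C9H8O4 = 6.078 × 10^-3 × 180.16 = 1.095 g
% C9H8O4 = 1.095 / 1.986 × 100 = 55.14 %

55.14 %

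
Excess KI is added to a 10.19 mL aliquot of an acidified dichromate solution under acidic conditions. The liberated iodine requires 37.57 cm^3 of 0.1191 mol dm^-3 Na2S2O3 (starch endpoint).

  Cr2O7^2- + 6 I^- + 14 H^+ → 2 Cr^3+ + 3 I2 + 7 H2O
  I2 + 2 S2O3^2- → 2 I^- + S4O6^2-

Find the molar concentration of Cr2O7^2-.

n(S2O3^2-) = 0.03757 × 0.1191 = 4.475 × 10^-3 mol
n(I2) = n(S2O3^2-)/2 = 2.237 × 10^-3 mol
From the 1:3 ratio, n(Cr2O7^2-) in the aliquot = 1/3 × 2.237 × 10^-3 = 7.458 × 10^-4 mol
[Cr2O7^2-] = 7.458 × 10^-4 / 0.01019 = 0.07319 mol/L

0.07319 mol/L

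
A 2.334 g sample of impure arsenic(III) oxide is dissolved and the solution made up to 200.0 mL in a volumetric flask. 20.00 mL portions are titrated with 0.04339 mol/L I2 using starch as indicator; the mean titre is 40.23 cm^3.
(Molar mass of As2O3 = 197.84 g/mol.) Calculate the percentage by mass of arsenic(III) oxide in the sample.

As2O3 + 2 I2 + 2 H2O → As2O5 + 4 HI
n(I2) per titration = 0.04023 × 0.04339 = 1.746 × 10^-3 mol
From the 1:2 ratio, n(As2O3) in each aliquot = 1/2 × 1.746 × 10^-3 = 8.728 × 10^-4 mol
n(As2O3) in the whole flask = 8.728 × 10^-4 × 200.0/20.00 = 8.728 × 10^-3 mol
mass of As2O3 = 8.728 × 10^-3 × 197.84 = 1.727 g
% As2O3 = 1.727 / 2.334 × 100 = 73.98 %

73.98 %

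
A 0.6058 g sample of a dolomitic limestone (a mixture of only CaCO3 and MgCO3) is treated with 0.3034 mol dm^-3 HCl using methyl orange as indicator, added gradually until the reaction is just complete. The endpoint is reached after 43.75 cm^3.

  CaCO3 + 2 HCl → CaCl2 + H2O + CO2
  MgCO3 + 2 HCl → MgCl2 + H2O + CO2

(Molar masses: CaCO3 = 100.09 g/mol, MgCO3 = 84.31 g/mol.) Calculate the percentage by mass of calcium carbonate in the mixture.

n(HCl) = 0.04375 × 0.3034 = 0.01327 mol
Let x = n(CaCO3), y = n(MgCO3).
Titrant: 2x + 2y = 0.01327;  mass: 100.09x + 84.31y = 0.6058
Solving, x = 2.931 × 10^-3 mol, y = 3.706 × 10^-3 mol
mass of CaCO3 = 2.931 × 10^-3 × 100.09 = 0.2933 g
% CaCO3 = 0.2933 / 0.6058 × 100 = 48.42 %

48.42 %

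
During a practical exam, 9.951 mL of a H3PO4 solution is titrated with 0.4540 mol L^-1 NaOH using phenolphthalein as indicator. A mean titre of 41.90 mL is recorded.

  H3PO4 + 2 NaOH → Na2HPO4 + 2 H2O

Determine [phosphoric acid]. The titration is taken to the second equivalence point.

n(NaOH) = 0.04190 L × 0.4540 mol/L = 0.01902 mol
From the 1:2 mole ratio, n(H3PO4) = 1/2 × 0.01902 = 9.511 × 10^-3 mol
[H3PO4] = 9.511 × 10^-3 mol / 0.009951 L = 0.9558 mol/L

0.9558 mol/L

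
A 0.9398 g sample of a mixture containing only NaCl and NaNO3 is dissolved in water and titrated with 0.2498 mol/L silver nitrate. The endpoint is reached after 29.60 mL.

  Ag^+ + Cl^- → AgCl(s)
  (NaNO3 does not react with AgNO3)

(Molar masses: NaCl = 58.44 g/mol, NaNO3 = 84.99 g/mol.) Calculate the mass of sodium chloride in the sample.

n(AgNO3) = 0.02960 × 0.2498 = 7.394 × 10^-3 mol
Let x = n(NaCl), y = n(NaNO3).
Titrant: 1x = 7.394 × 10^-3;  mass: 58.44x + 84.99y = 0.9398
Solving, x = 7.394 × 10^-3 mol, y = 5.974 × 10^-3 mol
mass of NaCl = 7.394 × 10^-3 × 58.44 = 0.4321 g

0.4321 g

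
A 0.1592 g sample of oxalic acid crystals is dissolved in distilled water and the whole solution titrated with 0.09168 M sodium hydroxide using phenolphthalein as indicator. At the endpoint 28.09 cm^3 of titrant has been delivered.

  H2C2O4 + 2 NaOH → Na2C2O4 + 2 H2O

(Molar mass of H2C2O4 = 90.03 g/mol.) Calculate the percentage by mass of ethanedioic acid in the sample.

n(NaOH) = 0.02809 L × 0.09168 mol/L = 2.575 × 10^-3 mol
From the 1:2 ratio, n(H2C2O4) = 1/2 × 2.575 × 10^-3 = 1.288 × 10^-3 mol
mass of H2C2O4 = 1.288 × 10^-3 × 90.03 g/mol = 0.1159 g
% H2C2O4 = 0.1159 / 0.1592 × 100 = 72.82 %

72.82 %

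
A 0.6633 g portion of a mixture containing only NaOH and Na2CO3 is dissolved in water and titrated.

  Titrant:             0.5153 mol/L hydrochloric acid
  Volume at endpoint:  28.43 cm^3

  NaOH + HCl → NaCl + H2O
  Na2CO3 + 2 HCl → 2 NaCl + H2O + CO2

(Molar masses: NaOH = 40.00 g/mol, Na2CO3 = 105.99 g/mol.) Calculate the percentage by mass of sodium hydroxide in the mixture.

n(HCl) = 0.02843 × 0.5153 = 0.01465 mol
Let x = n(NaOH), y = n(Na2CO3).
Titrant: 1x + 2y = 0.01465;  mass: 40.00x + 105.99y = 0.6633
Solving, x = 8.701 × 10^-3 mol, y = 2.974 × 10^-3 mol
mass of NaOH = 8.701 × 10^-3 × 40.00 = 0.3481 g
% NaOH = 0.3481 / 0.6633 × 100 = 52.47 %

52.47 %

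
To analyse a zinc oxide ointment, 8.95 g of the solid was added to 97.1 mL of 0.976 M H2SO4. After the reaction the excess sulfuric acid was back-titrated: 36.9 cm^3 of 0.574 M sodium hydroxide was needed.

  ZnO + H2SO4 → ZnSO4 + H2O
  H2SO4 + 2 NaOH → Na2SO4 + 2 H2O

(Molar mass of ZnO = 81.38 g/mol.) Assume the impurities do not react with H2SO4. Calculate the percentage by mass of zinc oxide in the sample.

76.5 %

n(H2SO4) added = 0.0971 × 0.976 = 0.0948 mol
n(NaOH) used in back-titration = 0.0369 × 0.574 = 0.0212 mol
From the 1:2 ratio, n(H2SO4) left over = 1/2 × 0.0212 = 0.0106 mol
n(H2SO4) consumed by analyte = 0.0948 − 0.0106 = 0.0842 mol
n(ZnO) = 0.0842 mol (1:1 ratio)
mass of ZnO = 0.0842 × 81.38 = 6.85 g
% ZnO = 6.85 / 8.95 × 100 = 76.5 %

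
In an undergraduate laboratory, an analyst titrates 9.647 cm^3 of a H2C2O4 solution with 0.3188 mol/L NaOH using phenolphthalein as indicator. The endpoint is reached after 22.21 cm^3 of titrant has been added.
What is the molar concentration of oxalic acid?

0.3670 mol/L

H2C2O4 + 2 NaOH → Na2C2O4 + 2 H2O
n(NaOH) = 0.02221 L × 0.3188 mol/L = 7.081 × 10^-3 mol
From the 1:2 mole ratio, n(H2C2O4) = 1/2 × 7.081 × 10^-3 = 3.540 × 10^-3 mol
[H2C2O4] = 3.540 × 10^-3 mol / 0.009647 L = 0.3670 mol/L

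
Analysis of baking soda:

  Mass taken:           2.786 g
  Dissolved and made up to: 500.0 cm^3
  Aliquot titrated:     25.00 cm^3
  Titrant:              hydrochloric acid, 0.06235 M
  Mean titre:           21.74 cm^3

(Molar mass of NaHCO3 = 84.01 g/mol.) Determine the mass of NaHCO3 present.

NaHCO3 + HCl → NaCl + H2O + CO2
n(HCl) per titration = 0.02174 × 0.06235 = 1.355 × 10^-3 mol
n(NaHCO3) in each aliquot = 1.355 × 10^-3 mol (1:1 ratio)
n(NaHCO3) in the whole flask = 1.355 × 10^-3 × 500.0/25.00 = 0.02711 mol
mass of NaHCO3 = 0.02711 × 84.01 = 2.277 g

2.277 g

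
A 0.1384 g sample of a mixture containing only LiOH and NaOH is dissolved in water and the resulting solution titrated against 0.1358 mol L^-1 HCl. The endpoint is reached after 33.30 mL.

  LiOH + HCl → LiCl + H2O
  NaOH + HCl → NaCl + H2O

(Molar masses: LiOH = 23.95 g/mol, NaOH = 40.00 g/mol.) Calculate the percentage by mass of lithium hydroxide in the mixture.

45.81 %

n(HCl) = 0.03330 × 0.1358 = 4.522 × 10^-3 mol
Let x = n(LiOH), y = n(NaOH).
Titrant: 1x + 1y = 4.522 × 10^-3;  mass: 23.95x + 40.00y = 0.1384
Solving, x = 2.647 × 10^-3 mol, y = 1.875 × 10^-3 mol
mass of LiOH = 2.647 × 10^-3 × 23.95 = 0.06340 g
% LiOH = 0.06340 / 0.1384 × 100 = 45.81 %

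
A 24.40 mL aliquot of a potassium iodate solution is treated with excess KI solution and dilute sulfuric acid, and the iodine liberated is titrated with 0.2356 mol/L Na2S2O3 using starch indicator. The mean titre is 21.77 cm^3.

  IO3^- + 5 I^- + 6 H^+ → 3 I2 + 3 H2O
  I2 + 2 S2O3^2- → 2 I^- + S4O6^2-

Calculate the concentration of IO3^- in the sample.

n(S2O3^2-) = 0.02177 × 0.2356 = 5.129 × 10^-3 mol
n(I2) = n(S2O3^2-)/2 = 2.565 × 10^-3 mol
From the 1:3 ratio, n(IO3^-) in the aliquot = 1/3 × 2.565 × 10^-3 = 8.548 × 10^-4 mol
[IO3^-] = 8.548 × 10^-4 / 0.02440 = 0.03503 mol/L

0.03503 mol/L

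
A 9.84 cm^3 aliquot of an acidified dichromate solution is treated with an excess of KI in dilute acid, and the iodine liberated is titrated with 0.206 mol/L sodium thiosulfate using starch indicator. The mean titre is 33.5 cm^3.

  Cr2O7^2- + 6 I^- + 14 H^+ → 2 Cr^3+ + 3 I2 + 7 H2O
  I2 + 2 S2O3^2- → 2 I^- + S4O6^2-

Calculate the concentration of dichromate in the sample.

n(S2O3^2-) = 0.0335 × 0.206 = 6.90 × 10^-3 mol
n(I2) = n(S2O3^2-)/2 = 3.45 × 10^-3 mol
From the 1:3 ratio, n(Cr2O7^2-) in the aliquot = 1/3 × 3.45 × 10^-3 = 1.15 × 10^-3 mol
[Cr2O7^2-] = 1.15 × 10^-3 / 0.00984 = 0.117 mol/L

0.117 mol/L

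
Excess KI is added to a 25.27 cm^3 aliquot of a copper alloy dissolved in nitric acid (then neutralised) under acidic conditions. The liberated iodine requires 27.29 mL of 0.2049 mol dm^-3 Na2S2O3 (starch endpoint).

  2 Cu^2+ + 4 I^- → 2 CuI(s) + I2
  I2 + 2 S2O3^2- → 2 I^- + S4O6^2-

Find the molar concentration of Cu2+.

n(S2O3^2-) = 0.02729 × 0.2049 = 5.592 × 10^-3 mol
n(I2) = n(S2O3^2-)/2 = 2.796 × 10^-3 mol
From the 2:1 ratio, n(Cu2+) in the aliquot = 2/1 × 2.796 × 10^-3 = 5.592 × 10^-3 mol
[Cu2+] = 5.592 × 10^-3 / 0.02527 = 0.2213 mol/L

0.2213 mol/L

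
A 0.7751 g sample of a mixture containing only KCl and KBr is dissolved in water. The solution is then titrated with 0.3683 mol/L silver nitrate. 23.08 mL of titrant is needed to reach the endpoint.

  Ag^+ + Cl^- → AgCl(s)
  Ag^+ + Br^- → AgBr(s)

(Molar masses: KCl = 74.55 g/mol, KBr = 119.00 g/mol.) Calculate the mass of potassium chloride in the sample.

0.3966 g

n(AgNO3) = 0.02308 × 0.3683 = 8.500 × 10^-3 mol
Let x = n(KCl), y = n(KBr).
Titrant: 1x + 1y = 8.500 × 10^-3;  mass: 74.55x + 119.00y = 0.7751
Solving, x = 5.319 × 10^-3 mol, y = 3.181 × 10^-3 mol
mass of KCl = 5.319 × 10^-3 × 74.55 = 0.3966 g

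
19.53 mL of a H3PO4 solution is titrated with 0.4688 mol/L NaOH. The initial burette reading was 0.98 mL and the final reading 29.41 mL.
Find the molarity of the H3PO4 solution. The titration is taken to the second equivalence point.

H3PO4 + 2 NaOH → Na2HPO4 + 2 H2O
n(NaOH) = 0.02843 L × 0.4688 mol/L = 0.01333 mol
From the 1:2 mole ratio, n(H3PO4) = 1/2 × 0.01333 = 6.664 × 10^-3 mol
[H3PO4] = 6.664 × 10^-3 mol / 0.01953 L = 0.3412 mol/L

0.3412 mol/L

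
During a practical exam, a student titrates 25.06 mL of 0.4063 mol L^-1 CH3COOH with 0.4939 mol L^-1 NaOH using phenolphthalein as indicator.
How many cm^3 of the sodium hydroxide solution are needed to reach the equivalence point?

20.62 mL

CH3COOH + NaOH → CH3COONa + H2O
n(CH3COOH) = 0.02506 L × 0.4063 mol/L = 0.01018 mol
n(NaOH) = 0.01018 mol (1:1 stoichiometry)
V(NaOH) = 0.01018 mol / 0.4939 mol/L = 0.02062 L = 20.62 mL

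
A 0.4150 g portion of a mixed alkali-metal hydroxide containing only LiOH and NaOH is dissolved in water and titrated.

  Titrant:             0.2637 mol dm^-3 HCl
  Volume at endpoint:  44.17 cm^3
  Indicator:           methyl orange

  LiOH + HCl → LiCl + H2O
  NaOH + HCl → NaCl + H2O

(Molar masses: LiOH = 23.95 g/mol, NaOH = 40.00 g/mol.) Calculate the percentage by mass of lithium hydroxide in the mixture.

n(HCl) = 0.04417 × 0.2637 = 0.01165 mol
Let x = n(LiOH), y = n(NaOH).
Titrant: 1x + 1y = 0.01165;  mass: 23.95x + 40.00y = 0.4150
Solving, x = 3.172 × 10^-3 mol, y = 8.476 × 10^-3 mol
mass of LiOH = 3.172 × 10^-3 × 23.95 = 0.07596 g
% LiOH = 0.07596 / 0.4150 × 100 = 18.30 %

18.30 %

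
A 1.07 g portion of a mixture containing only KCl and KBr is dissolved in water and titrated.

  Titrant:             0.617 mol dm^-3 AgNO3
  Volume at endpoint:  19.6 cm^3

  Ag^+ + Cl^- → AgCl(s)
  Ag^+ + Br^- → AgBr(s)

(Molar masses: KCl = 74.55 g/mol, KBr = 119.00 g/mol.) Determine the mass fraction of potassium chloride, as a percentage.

n(AgNO3) = 0.0196 × 0.617 = 0.0121 mol
Let x = n(KCl), y = n(KBr).
Titrant: 1x + 1y = 0.0121;  mass: 74.55x + 119.00y = 1.07
Solving, x = 8.30 × 10^-3 mol, y = 3.79 × 10^-3 mol
mass of KCl = 8.30 × 10^-3 × 74.55 = 0.619 g
% KCl = 0.619 / 1.07 × 100 = 57.9 %

57.9 %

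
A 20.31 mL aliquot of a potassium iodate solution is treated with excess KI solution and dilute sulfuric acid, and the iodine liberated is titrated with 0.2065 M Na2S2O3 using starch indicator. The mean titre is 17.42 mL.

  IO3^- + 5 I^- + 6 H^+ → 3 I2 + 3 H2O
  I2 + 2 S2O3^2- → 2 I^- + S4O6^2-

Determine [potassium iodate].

n(S2O3^2-) = 0.01742 × 0.2065 = 3.597 × 10^-3 mol
n(I2) = n(S2O3^2-)/2 = 1.799 × 10^-3 mol
From the 1:3 ratio, n(IO3^-) in the aliquot = 1/3 × 1.799 × 10^-3 = 5.995 × 10^-4 mol
[IO3^-] = 5.995 × 10^-4 / 0.02031 = 0.02952 mol/L

0.02952 M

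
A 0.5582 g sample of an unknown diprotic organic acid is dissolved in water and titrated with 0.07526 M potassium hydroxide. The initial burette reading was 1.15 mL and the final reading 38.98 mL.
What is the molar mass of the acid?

n(KOH) = 0.03783 L × 0.07526 mol/L = 2.847 × 10^-3 mol
From the 1:2 ratio, n(H2A) = 1/2 × 2.847 × 10^-3 = 1.424 × 10^-3 mol
M = m / n = 0.5582 g / 1.424 × 10^-3 mol = 392.1 g/mol

392.1 g/mol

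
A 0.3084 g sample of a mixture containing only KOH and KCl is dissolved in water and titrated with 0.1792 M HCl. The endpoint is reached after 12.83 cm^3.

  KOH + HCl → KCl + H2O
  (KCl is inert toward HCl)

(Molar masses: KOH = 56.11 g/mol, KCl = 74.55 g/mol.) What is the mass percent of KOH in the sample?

41.83 %

n(HCl) = 0.01283 × 0.1792 = 2.299 × 10^-3 mol
Let x = n(KOH), y = n(KCl).
Titrant: 1x = 2.299 × 10^-3;  mass: 56.11x + 74.55y = 0.3084
Solving, x = 2.299 × 10^-3 mol, y = 2.406 × 10^-3 mol
mass of KOH = 2.299 × 10^-3 × 56.11 = 0.1290 g
% KOH = 0.1290 / 0.3084 × 100 = 41.83 %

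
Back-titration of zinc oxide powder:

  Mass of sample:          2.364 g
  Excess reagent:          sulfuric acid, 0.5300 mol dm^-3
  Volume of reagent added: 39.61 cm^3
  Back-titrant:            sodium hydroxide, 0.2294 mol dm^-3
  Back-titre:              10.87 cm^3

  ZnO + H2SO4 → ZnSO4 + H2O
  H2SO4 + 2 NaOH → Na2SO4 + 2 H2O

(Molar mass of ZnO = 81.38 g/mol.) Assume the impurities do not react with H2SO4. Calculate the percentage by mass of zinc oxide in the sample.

n(H2SO4) added = 0.03961 × 0.5300 = 0.02099 mol
n(NaOH) used in back-titration = 0.01087 × 0.2294 = 2.494 × 10^-3 mol
From the 1:2 ratio, n(H2SO4) left over = 1/2 × 2.494 × 10^-3 = 1.247 × 10^-3 mol
n(H2SO4) consumed by analyte = 0.02099 − 1.247 × 10^-3 = 0.01975 mol
n(ZnO) = 0.01975 mol (1:1 ratio)
mass of ZnO = 0.01975 × 81.38 = 1.607 g
% ZnO = 1.607 / 2.364 × 100 = 67.98 %

67.98 %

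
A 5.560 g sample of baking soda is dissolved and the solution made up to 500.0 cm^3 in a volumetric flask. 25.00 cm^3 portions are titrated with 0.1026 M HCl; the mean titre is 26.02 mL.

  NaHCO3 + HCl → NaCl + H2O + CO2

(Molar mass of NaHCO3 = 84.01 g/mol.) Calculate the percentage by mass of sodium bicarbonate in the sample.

80.68 %

n(HCl) per titration = 0.02602 × 0.1026 = 2.670 × 10^-3 mol
n(NaHCO3) in each aliquot = 2.670 × 10^-3 mol (1:1 ratio)
n(NaHCO3) in the whole flask = 2.670 × 10^-3 × 500.0/25.00 = 0.05339 mol
mass of NaHCO3 = 0.05339 × 84.01 = 4.486 g
% NaHCO3 = 4.486 / 5.560 × 100 = 80.68 %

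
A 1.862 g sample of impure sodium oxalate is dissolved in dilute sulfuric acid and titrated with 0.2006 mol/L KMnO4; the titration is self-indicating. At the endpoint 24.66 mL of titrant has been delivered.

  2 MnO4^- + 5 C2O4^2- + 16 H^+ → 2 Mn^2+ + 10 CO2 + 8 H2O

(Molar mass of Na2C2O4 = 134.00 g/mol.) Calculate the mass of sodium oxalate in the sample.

1.657 g

n(KMnO4) = 0.02466 L × 0.2006 mol/L = 4.947 × 10^-3 mol
From the 5:2 ratio, n(Na2C2O4) = 5/2 × 4.947 × 10^-3 = 0.01237 mol
mass of Na2C2O4 = 0.01237 × 134.00 g/mol = 1.657 g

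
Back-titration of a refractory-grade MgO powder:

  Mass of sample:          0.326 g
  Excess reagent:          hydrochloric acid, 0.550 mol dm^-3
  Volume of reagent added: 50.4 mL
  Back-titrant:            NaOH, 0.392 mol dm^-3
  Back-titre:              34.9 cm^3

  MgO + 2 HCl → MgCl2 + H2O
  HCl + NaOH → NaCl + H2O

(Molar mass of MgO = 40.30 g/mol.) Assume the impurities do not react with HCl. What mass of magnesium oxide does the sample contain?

0.283 g

n(HCl) added = 0.0504 × 0.550 = 0.0277 mol
n(NaOH) used in back-titration = 0.0349 × 0.392 = 0.0137 mol
n(HCl) left over = 0.0137 mol (1:1 ratio)
n(HCl) consumed by analyte = 0.0277 − 0.0137 = 0.0140 mol
From the 1:2 ratio, n(MgO) = 1/2 × 0.0140 = 7.02 × 10^-3 mol
mass of MgO = 7.02 × 10^-3 × 40.30 = 0.283 g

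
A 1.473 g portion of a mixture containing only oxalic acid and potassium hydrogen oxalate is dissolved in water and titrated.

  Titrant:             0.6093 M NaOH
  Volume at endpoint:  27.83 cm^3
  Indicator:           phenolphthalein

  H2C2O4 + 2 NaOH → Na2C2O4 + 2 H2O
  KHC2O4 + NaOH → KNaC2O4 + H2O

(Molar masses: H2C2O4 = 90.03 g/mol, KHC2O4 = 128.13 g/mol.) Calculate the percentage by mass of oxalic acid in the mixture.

25.73 %

n(NaOH) = 0.02783 × 0.6093 = 0.01696 mol
Let x = n(H2C2O4), y = n(KHC2O4).
Titrant: 2x + 1y = 0.01696;  mass: 90.03x + 128.13y = 1.473
Solving, x = 4.209 × 10^-3 mol, y = 8.539 × 10^-3 mol
mass of H2C2O4 = 4.209 × 10^-3 × 90.03 = 0.3789 g
% H2C2O4 = 0.3789 / 1.473 × 100 = 25.73 %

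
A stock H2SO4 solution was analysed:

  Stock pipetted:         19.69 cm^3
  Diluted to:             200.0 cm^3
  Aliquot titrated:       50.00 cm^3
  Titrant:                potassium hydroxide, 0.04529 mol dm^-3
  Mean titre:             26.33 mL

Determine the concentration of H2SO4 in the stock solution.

0.1211 mol/L

H2SO4 + 2 KOH → K2SO4 + 2 H2O
n(KOH) = 0.02633 × 0.04529 = 1.192 × 10^-3 mol
From the 1:2 ratio, n(H2SO4) in the aliquot = 1/2 × 1.192 × 10^-3 = 5.962 × 10^-4 mol
[H2SO4]_dilute = 5.962 × 10^-4 / 0.05000 = 0.01192 mol/L
Dilution factor = 200.0 / 19.69 = 10.16
[H2SO4]_stock = 0.01192 × 10.16 = 0.1211 mol/L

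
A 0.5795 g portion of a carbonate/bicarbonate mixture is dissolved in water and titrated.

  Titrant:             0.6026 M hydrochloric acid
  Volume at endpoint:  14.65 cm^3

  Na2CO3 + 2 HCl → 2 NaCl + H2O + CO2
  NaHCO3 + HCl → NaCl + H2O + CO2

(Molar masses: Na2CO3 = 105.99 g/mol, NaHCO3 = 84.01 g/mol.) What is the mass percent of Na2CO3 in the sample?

n(HCl) = 0.01465 × 0.6026 = 8.828 × 10^-3 mol
Let x = n(Na2CO3), y = n(NaHCO3).
Titrant: 2x + 1y = 8.828 × 10^-3;  mass: 105.99x + 84.01y = 0.5795
Solving, x = 2.614 × 10^-3 mol, y = 3.600 × 10^-3 mol
mass of Na2CO3 = 2.614 × 10^-3 × 105.99 = 0.2771 g
% Na2CO3 = 0.2771 / 0.5795 × 100 = 47.81 %

47.81 %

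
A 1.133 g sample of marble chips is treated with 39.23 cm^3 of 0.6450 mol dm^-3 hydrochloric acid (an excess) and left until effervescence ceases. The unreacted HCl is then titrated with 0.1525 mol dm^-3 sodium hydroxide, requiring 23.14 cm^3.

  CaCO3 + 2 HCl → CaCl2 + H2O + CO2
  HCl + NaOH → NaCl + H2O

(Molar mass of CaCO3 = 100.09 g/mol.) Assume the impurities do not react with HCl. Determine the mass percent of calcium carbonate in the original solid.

96.18 %

n(HCl) added = 0.03923 × 0.6450 = 0.02530 mol
n(NaOH) used in back-titration = 0.02314 × 0.1525 = 3.529 × 10^-3 mol
n(HCl) left over = 3.529 × 10^-3 mol (1:1 ratio)
n(HCl) consumed by analyte = 0.02530 − 3.529 × 10^-3 = 0.02177 mol
From the 1:2 ratio, n(CaCO3) = 1/2 × 0.02177 = 0.01089 mol
mass of CaCO3 = 0.01089 × 100.09 = 1.090 g
% CaCO3 = 1.090 / 1.133 × 100 = 96.18 %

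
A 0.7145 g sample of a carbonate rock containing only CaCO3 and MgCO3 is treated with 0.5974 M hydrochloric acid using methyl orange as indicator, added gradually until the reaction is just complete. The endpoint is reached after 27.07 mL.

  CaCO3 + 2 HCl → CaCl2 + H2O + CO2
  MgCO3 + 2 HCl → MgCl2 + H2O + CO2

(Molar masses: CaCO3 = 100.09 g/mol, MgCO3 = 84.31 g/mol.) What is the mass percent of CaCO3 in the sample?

n(HCl) = 0.02707 × 0.5974 = 0.01617 mol
Let x = n(CaCO3), y = n(MgCO3).
Titrant: 2x + 2y = 0.01617;  mass: 100.09x + 84.31y = 0.7145
Solving, x = 2.078 × 10^-3 mol, y = 6.008 × 10^-3 mol
mass of CaCO3 = 2.078 × 10^-3 × 100.09 = 0.2080 g
% CaCO3 = 0.2080 / 0.7145 × 100 = 29.10 %

29.10 %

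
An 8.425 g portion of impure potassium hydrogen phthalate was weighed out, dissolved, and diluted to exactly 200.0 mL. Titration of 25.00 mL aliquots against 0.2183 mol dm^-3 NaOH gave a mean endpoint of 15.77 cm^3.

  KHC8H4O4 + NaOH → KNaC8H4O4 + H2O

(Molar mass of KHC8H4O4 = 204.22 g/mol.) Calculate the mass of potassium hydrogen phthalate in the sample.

5.624 g

n(NaOH) per titration = 0.01577 × 0.2183 = 3.443 × 10^-3 mol
n(KHC8H4O4) in each aliquot = 3.443 × 10^-3 mol (1:1 ratio)
n(KHC8H4O4) in the whole flask = 3.443 × 10^-3 × 200.0/25.00 = 0.02754 mol
mass of KHC8H4O4 = 0.02754 × 204.22 = 5.624 g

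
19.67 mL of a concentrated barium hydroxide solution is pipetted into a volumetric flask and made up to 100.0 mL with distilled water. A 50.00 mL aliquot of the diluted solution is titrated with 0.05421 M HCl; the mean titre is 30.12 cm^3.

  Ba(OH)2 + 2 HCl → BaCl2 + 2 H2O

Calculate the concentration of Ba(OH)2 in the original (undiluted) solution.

n(HCl) = 0.03012 × 0.05421 = 1.633 × 10^-3 mol
From the 1:2 ratio, n(Ba(OH)2) in the aliquot = 1/2 × 1.633 × 10^-3 = 8.164 × 10^-4 mol
[Ba(OH)2]_dilute = 8.164 × 10^-4 / 0.05000 = 0.01633 mol/L
Dilution factor = 100.0 / 19.67 = 5.084
[Ba(OH)2]_stock = 0.01633 × 5.084 = 0.08301 mol/L

0.08301 M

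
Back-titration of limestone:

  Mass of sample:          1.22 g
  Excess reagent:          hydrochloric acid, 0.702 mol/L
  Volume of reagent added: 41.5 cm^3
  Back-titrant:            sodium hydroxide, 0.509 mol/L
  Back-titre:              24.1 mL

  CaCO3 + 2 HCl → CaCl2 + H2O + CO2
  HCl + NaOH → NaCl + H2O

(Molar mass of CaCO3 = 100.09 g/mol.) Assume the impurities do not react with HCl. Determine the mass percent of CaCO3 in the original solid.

n(HCl) added = 0.0415 × 0.702 = 0.0291 mol
n(NaOH) used in back-titration = 0.0241 × 0.509 = 0.0123 mol
n(HCl) left over = 0.0123 mol (1:1 ratio)
n(HCl) consumed by analyte = 0.0291 − 0.0123 = 0.0169 mol
From the 1:2 ratio, n(CaCO3) = 1/2 × 0.0169 = 8.43 × 10^-3 mol
mass of CaCO3 = 8.43 × 10^-3 × 100.09 = 0.844 g
% CaCO3 = 0.844 / 1.22 × 100 = 69.2 %

69.2 %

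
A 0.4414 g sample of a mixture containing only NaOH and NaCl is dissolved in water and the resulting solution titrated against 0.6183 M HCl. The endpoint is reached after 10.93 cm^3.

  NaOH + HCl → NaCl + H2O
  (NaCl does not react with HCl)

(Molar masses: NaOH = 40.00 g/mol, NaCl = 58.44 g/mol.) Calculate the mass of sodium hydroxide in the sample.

n(HCl) = 0.01093 × 0.6183 = 6.758 × 10^-3 mol
Let x = n(NaOH), y = n(NaCl).
Titrant: 1x = 6.758 × 10^-3;  mass: 40.00x + 58.44y = 0.4414
Solving, x = 6.758 × 10^-3 mol, y = 2.927 × 10^-3 mol
mass of NaOH = 6.758 × 10^-3 × 40.00 = 0.2703 g

0.2703 g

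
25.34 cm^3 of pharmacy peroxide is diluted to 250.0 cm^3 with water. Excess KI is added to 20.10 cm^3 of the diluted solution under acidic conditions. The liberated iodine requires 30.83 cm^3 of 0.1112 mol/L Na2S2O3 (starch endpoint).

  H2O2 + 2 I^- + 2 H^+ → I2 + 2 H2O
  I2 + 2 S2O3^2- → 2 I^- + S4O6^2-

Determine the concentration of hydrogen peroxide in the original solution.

n(S2O3^2-) = 0.03083 × 0.1112 = 3.428 × 10^-3 mol
n(I2) = n(S2O3^2-)/2 = 1.714 × 10^-3 mol
n(H2O2) in the aliquot = 1.714 × 10^-3 mol (1:1 ratio)
[H2O2]_dilute = 1.714 × 10^-3 / 0.02010 = 0.08528 mol/L
[H2O2]_original = 0.08528 × 250.0/25.34 = 0.8414 mol/L

0.8414 mol/L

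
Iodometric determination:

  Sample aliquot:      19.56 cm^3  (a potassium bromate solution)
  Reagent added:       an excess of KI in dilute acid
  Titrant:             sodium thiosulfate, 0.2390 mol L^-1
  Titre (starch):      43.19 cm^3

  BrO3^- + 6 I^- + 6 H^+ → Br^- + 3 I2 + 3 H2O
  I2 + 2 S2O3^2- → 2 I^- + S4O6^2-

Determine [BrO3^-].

0.08796 mol/L

n(S2O3^2-) = 0.04319 × 0.2390 = 0.01032 mol
n(I2) = n(S2O3^2-)/2 = 5.161 × 10^-3 mol
From the 1:3 ratio, n(BrO3^-) in the aliquot = 1/3 × 5.161 × 10^-3 = 1.720 × 10^-3 mol
[BrO3^-] = 1.720 × 10^-3 / 0.01956 = 0.08796 mol/L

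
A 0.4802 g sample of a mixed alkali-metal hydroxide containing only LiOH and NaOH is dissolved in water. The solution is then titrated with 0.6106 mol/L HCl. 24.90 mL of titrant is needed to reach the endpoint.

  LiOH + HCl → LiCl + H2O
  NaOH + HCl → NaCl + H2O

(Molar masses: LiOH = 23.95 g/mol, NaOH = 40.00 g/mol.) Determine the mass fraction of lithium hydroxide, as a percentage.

n(HCl) = 0.02490 × 0.6106 = 0.01520 mol
Let x = n(LiOH), y = n(NaOH).
Titrant: 1x + 1y = 0.01520;  mass: 23.95x + 40.00y = 0.4802
Solving, x = 7.972 × 10^-3 mol, y = 7.232 × 10^-3 mol
mass of LiOH = 7.972 × 10^-3 × 23.95 = 0.1909 g
% LiOH = 0.1909 / 0.4802 × 100 = 39.76 %

39.76 %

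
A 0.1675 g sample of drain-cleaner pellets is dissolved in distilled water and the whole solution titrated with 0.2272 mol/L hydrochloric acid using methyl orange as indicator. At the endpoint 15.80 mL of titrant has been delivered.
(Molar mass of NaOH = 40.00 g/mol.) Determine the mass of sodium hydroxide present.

0.1436 g

NaOH + HCl → NaCl + H2O
n(HCl) = 0.01580 L × 0.2272 mol/L = 3.590 × 10^-3 mol
n(NaOH) = 3.590 × 10^-3 mol (1:1 ratio)
mass of NaOH = 3.590 × 10^-3 × 40.00 g/mol = 0.1436 g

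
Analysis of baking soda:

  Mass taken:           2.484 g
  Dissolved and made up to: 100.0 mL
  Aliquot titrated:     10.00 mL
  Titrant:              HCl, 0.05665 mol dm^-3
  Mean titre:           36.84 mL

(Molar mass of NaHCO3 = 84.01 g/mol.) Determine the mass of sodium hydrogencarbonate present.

NaHCO3 + HCl → NaCl + H2O + CO2
n(HCl) per titration = 0.03684 × 0.05665 = 2.087 × 10^-3 mol
n(NaHCO3) in each aliquot = 2.087 × 10^-3 mol (1:1 ratio)
n(NaHCO3) in the whole flask = 2.087 × 10^-3 × 100.0/10.00 = 0.02087 mol
mass of NaHCO3 = 0.02087 × 84.01 = 1.753 g

1.753 g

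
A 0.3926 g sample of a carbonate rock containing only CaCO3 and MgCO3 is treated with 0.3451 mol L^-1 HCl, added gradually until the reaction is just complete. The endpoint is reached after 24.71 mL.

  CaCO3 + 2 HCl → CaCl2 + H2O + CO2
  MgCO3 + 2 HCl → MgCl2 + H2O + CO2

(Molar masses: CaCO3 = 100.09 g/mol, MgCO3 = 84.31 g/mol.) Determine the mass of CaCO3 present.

n(HCl) = 0.02471 × 0.3451 = 8.527 × 10^-3 mol
Let x = n(CaCO3), y = n(MgCO3).
Titrant: 2x + 2y = 8.527 × 10^-3;  mass: 100.09x + 84.31y = 0.3926
Solving, x = 2.099 × 10^-3 mol, y = 2.164 × 10^-3 mol
mass of CaCO3 = 2.099 × 10^-3 × 100.09 = 0.2101 g

0.2101 g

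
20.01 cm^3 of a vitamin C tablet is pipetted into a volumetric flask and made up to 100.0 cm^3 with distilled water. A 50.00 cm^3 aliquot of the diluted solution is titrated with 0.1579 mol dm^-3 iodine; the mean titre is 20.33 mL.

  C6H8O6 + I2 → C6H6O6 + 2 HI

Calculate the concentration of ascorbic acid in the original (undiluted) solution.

n(I2) = 0.02033 × 0.1579 = 3.210 × 10^-3 mol
n(C6H8O6) in the aliquot = 3.210 × 10^-3 mol (1:1 ratio)
[C6H8O6]_dilute = 3.210 × 10^-3 / 0.05000 = 0.06420 mol/L
Dilution factor = 100.0 / 20.01 = 4.998
[C6H8O6]_stock = 0.06420 × 4.998 = 0.3209 mol/L

0.3209 mol/L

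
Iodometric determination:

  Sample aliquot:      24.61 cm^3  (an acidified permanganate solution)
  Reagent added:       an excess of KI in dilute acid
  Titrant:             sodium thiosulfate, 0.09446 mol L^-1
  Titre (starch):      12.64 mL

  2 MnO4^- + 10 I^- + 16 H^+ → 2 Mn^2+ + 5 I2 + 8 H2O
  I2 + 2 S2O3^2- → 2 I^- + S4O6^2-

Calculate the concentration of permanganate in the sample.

0.009703 mol/L

n(S2O3^2-) = 0.01264 × 0.09446 = 1.194 × 10^-3 mol
n(I2) = n(S2O3^2-)/2 = 5.970 × 10^-4 mol
From the 2:5 ratio, n(MnO4^-) in the aliquot = 2/5 × 5.970 × 10^-4 = 2.388 × 10^-4 mol
[MnO4^-] = 2.388 × 10^-4 / 0.02461 = 0.009703 mol/L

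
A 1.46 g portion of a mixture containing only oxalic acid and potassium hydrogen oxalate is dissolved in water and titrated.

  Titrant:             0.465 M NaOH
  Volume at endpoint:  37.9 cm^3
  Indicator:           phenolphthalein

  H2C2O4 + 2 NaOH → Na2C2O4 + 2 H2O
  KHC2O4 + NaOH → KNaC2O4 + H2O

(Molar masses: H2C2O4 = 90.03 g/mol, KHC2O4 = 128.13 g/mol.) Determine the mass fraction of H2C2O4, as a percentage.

29.6 %

n(NaOH) = 0.0379 × 0.465 = 0.0176 mol
Let x = n(H2C2O4), y = n(KHC2O4).
Titrant: 2x + 1y = 0.0176;  mass: 90.03x + 128.13y = 1.46
Solving, x = 4.80 × 10^-3 mol, y = 8.02 × 10^-3 mol
mass of H2C2O4 = 4.80 × 10^-3 × 90.03 = 0.432 g
% H2C2O4 = 0.432 / 1.46 × 100 = 29.6 %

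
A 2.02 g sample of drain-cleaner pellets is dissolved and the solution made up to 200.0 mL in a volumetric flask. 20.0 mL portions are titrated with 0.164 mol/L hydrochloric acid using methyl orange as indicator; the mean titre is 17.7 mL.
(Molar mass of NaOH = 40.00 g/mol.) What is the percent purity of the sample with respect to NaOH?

57.5 %

NaOH + HCl → NaCl + H2O
n(HCl) per titration = 0.0177 × 0.164 = 2.90 × 10^-3 mol
n(NaOH) in each aliquot = 2.90 × 10^-3 mol (1:1 ratio)
n(NaOH) in the whole flask = 2.90 × 10^-3 × 200.0/20.0 = 0.0290 mol
mass of NaOH = 0.0290 × 40.00 = 1.16 g
% NaOH = 1.16 / 2.02 × 100 = 57.5 %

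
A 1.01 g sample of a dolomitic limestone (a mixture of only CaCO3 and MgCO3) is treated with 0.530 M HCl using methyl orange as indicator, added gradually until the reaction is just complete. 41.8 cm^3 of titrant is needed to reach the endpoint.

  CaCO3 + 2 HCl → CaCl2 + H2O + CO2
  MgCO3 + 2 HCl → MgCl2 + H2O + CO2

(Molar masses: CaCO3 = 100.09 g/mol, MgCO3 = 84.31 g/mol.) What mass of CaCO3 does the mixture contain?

0.483 g

n(HCl) = 0.0418 × 0.530 = 0.0222 mol
Let x = n(CaCO3), y = n(MgCO3).
Titrant: 2x + 2y = 0.0222;  mass: 100.09x + 84.31y = 1.01
Solving, x = 4.82 × 10^-3 mol, y = 6.25 × 10^-3 mol
mass of CaCO3 = 4.82 × 10^-3 × 100.09 = 0.483 g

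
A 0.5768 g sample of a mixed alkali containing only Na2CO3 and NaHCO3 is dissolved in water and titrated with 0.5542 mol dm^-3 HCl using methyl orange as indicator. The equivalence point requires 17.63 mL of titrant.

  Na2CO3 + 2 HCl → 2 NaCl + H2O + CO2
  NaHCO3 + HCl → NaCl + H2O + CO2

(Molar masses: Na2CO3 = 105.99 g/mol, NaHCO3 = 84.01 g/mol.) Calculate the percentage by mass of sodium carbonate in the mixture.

n(HCl) = 0.01763 × 0.5542 = 9.771 × 10^-3 mol
Let x = n(Na2CO3), y = n(NaHCO3).
Titrant: 2x + 1y = 9.771 × 10^-3;  mass: 105.99x + 84.01y = 0.5768
Solving, x = 3.934 × 10^-3 mol, y = 1.903 × 10^-3 mol
mass of Na2CO3 = 3.934 × 10^-3 × 105.99 = 0.4170 g
% Na2CO3 = 0.4170 / 0.5768 × 100 = 72.29 %

72.29 %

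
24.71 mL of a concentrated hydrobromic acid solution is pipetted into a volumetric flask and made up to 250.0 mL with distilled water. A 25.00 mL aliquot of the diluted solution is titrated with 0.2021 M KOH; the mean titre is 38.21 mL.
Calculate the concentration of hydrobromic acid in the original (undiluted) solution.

HBr + KOH → KBr + H2O
n(KOH) = 0.03821 × 0.2021 = 7.722 × 10^-3 mol
n(HBr) in the aliquot = 7.722 × 10^-3 mol (1:1 ratio)
[HBr]_dilute = 7.722 × 10^-3 / 0.02500 = 0.3089 mol/L
Dilution factor = 250.0 / 24.71 = 10.12
[HBr]_stock = 0.3089 × 10.12 = 3.125 mol/L

3.125 M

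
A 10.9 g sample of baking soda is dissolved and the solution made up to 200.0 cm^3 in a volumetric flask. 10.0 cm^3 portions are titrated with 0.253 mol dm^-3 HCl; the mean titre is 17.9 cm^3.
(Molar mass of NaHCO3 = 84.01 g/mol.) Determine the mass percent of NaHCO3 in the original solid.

69.8 %

NaHCO3 + HCl → NaCl + H2O + CO2
n(HCl) per titration = 0.0179 × 0.253 = 4.53 × 10^-3 mol
n(NaHCO3) in each aliquot = 4.53 × 10^-3 mol (1:1 ratio)
n(NaHCO3) in the whole flask = 4.53 × 10^-3 × 200.0/10.0 = 0.0906 mol
mass of NaHCO3 = 0.0906 × 84.01 = 7.61 g
% NaHCO3 = 7.61 / 10.9 × 100 = 69.8 %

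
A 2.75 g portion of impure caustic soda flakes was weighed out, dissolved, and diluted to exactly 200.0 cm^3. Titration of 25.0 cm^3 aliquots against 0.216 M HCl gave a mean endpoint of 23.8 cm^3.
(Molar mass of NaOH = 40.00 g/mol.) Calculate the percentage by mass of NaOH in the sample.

NaOH + HCl → NaCl + H2O
n(HCl) per titration = 0.0238 × 0.216 = 5.14 × 10^-3 mol
n(NaOH) in each aliquot = 5.14 × 10^-3 mol (1:1 ratio)
n(NaOH) in the whole flask = 5.14 × 10^-3 × 200.0/25.0 = 0.0411 mol
mass of NaOH = 0.0411 × 40.00 = 1.65 g
% NaOH = 1.65 / 2.75 × 100 = 59.8 %

59.8 %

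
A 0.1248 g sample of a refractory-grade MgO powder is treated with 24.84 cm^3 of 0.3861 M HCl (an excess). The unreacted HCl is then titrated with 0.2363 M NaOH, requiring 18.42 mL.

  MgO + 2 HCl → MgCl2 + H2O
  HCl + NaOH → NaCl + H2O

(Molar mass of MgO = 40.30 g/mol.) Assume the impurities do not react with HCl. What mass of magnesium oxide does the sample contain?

0.1055 g

n(HCl) added = 0.02484 × 0.3861 = 9.591 × 10^-3 mol
n(NaOH) used in back-titration = 0.01842 × 0.2363 = 4.353 × 10^-3 mol
n(HCl) left over = 4.353 × 10^-3 mol (1:1 ratio)
n(HCl) consumed by analyte = 9.591 × 10^-3 − 4.353 × 10^-3 = 5.238 × 10^-3 mol
From the 1:2 ratio, n(MgO) = 1/2 × 5.238 × 10^-3 = 2.619 × 10^-3 mol
mass of MgO = 2.619 × 10^-3 × 40.30 = 0.1055 g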